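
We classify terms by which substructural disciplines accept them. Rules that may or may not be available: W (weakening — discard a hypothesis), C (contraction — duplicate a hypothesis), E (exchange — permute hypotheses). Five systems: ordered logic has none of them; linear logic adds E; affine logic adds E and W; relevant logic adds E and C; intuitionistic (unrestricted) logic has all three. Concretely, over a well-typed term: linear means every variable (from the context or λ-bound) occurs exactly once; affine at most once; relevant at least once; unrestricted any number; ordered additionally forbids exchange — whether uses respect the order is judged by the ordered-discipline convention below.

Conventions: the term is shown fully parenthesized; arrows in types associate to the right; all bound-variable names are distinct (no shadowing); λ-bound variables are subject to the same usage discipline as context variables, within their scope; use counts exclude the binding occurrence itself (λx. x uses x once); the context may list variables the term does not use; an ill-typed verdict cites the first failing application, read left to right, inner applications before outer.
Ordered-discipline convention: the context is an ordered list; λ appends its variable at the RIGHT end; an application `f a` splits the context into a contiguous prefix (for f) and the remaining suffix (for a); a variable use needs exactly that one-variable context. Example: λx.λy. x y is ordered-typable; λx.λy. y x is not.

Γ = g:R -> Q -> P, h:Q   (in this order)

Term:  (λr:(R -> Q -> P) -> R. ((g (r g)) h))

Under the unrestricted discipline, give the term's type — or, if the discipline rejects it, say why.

term : ((R -> Q -> P) -> R) -> P
usage: g ×2, h ×1, r (bound) ×1
uses in reading order: g, r, g, h
typing: well-typed — term : ((R -> Q -> P) -> R) -> P
all disciplines: ordered ✗; linear ✗; affine ✗; relevant ✓; unrestricted ✓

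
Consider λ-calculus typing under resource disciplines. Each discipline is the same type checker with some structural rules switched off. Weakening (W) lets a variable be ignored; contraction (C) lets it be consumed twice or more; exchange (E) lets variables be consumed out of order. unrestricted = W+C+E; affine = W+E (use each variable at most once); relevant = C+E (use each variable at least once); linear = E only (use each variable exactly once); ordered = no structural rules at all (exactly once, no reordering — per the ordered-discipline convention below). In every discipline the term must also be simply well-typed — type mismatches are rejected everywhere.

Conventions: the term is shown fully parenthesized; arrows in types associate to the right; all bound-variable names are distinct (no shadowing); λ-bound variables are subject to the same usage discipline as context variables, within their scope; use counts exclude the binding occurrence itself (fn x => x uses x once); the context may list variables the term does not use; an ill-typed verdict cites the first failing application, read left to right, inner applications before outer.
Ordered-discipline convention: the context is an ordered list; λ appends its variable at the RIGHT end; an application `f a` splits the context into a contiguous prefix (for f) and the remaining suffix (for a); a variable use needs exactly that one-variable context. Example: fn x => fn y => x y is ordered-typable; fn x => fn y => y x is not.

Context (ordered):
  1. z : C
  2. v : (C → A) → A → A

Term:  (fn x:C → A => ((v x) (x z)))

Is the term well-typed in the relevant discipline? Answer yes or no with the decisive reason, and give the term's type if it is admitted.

yes — none of z, v, x goes unused; term : (C → A) → A
usage: z: 1×, v: 1×, x (bound): 2×
uses in reading order: v, x, x, z
typing: well-typed at (C → A) → A
across the five disciplines: ordered ✗, linear ✗, affine ✗, relevant ✓, unrestricted ✓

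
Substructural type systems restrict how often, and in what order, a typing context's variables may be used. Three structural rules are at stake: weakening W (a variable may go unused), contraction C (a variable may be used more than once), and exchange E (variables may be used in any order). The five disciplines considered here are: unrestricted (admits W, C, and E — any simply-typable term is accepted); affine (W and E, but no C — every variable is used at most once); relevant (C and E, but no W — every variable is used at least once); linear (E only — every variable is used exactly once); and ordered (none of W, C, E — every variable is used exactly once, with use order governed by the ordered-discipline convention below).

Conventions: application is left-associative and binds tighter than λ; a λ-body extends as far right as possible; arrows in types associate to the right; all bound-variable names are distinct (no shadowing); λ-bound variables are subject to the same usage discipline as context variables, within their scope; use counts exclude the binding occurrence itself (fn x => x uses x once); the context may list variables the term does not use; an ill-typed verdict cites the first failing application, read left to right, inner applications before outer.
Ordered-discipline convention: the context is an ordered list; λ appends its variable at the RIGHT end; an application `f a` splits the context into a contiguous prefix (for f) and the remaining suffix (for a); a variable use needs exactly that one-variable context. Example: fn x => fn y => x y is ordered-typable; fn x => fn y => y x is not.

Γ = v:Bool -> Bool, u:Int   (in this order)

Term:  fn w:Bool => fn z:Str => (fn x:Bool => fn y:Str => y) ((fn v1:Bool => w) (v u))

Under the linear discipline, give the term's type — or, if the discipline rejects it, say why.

not well-typed under linear — not simply typable
counts: v ×1; u ×1; w (bound) ×1; z (bound) ×0; x (bound) ×0; y (bound) ×1; v1 (bound) ×0
uses in reading order: y, w, v, u
typing: ill-typed: a function awaiting Bool gets Int
per-discipline verdicts: ordered ✗ | linear ✗ | affine ✗ | relevant ✗ | unrestricted ✗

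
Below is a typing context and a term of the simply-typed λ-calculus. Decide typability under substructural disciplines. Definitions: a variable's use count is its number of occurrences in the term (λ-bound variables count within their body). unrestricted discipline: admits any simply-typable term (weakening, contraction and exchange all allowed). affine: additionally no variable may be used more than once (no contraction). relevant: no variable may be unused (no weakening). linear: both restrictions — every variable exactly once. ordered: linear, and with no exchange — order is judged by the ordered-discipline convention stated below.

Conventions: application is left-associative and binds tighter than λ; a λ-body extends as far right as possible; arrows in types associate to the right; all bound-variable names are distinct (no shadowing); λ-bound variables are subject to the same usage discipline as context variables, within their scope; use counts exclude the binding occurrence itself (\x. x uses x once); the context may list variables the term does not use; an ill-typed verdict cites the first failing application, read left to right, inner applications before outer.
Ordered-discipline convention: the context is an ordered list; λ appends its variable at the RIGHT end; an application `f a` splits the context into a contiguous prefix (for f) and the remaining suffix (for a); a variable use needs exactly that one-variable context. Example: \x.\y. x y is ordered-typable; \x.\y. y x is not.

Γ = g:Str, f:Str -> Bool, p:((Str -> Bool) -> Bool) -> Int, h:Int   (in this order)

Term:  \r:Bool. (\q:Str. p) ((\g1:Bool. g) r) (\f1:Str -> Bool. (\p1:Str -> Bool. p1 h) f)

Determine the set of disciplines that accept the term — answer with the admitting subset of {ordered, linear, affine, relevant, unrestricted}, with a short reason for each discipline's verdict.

admitting disciplines: none
use counts: g=1; f=1; p=1; h=1; r (bound)=1; q (bound)=0; g1 (bound)=0; f1 (bound)=0; p1 (bound)=1
left-to-right use order: p, g, r, p1, h, f
typing: ill-typed: an argument Int mismatches the expected Str
ordered ✗ (not simply typable)
linear ✗ (fails simple typing)
affine ✗ (a type mismatch blocks all five)
relevant ✗ (the type mismatch rejects it)
unrestricted ✗ (not simply typable)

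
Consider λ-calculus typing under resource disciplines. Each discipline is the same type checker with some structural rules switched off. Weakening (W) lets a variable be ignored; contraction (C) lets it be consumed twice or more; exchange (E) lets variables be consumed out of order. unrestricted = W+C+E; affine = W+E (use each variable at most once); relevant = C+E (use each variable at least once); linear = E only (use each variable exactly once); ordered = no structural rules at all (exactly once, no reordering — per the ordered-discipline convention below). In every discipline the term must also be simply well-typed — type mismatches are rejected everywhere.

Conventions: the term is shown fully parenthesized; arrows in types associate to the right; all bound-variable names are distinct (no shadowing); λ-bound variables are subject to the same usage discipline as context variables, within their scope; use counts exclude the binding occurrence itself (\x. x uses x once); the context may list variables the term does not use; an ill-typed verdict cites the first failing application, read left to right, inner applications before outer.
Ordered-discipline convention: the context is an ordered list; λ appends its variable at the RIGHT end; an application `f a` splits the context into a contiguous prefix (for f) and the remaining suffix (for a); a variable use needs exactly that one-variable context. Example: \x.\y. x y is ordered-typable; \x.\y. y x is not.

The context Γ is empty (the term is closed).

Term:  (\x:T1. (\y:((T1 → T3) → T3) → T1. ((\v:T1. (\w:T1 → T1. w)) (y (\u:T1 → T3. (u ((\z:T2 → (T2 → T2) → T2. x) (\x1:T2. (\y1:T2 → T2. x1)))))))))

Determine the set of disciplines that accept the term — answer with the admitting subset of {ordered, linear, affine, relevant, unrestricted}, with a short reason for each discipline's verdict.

accepted by: affine, unrestricted
variable uses: x (bound): 1; y (bound): 1; v (bound): 0; w (bound): 1; u (bound): 1; z (bound): 0; x1 (bound): 1; y1 (bound): 0
order of uses: w, y, u, x, x1
typing: the term checks, with type T1 → (((T1 → T3) → T3) → T1) → (T1 → T1) → T1 → T1
ordered: ✗ — unused: v, z, y1 — weakening required
linear: ✗ — unused: v, z, y1 — weakening required
affine: ✓ — none of x, y, v, w, u, z, x1, y1 used more than once
relevant: ✗ — unused: v, z, y1 — weakening required
unrestricted: ✓ — simply typable at T1 → (((T1 → T3) → T3) → T1) → (T1 → T1) → T1 → T1; W, C, E all held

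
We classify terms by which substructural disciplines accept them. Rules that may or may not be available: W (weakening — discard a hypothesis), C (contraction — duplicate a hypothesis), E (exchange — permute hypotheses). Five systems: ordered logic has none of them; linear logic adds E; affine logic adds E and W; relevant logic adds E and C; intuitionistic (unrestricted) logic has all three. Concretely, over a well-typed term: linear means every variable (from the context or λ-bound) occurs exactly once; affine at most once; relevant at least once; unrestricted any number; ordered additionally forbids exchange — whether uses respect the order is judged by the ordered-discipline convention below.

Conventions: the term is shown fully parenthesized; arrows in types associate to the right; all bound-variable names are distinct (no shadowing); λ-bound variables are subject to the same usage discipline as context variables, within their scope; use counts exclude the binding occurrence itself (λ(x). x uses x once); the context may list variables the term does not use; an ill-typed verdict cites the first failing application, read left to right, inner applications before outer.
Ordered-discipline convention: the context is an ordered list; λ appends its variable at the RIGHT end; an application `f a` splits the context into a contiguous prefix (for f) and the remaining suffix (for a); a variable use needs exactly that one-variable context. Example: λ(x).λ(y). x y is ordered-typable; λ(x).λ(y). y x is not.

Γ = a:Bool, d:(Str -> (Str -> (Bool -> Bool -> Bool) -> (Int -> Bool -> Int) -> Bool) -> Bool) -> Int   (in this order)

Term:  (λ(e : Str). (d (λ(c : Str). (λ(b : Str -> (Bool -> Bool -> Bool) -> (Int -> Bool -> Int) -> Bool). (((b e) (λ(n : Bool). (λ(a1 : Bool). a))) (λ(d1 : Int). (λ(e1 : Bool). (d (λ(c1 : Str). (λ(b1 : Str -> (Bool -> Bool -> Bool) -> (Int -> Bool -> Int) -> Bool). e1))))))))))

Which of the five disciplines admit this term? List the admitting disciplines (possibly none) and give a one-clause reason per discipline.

admitted by: unrestricted
variable uses: a: 1; d: 2; e (λ-bound): 1; c (λ-bound): 0; b (λ-bound): 1; n (λ-bound): 0; a1 (λ-bound): 0; d1 (λ-bound): 0; e1 (λ-bound): 1; c1 (λ-bound): 0; b1 (λ-bound): 0
uses in reading order: d, b, e, a, d, e1
typing: well-typed at Str -> Int
ordered: ✗, needs contraction — d ×2; c, n, a1, d1, c1, b1 never used (weakening)
linear: ✗, needs contraction — d ×2; c, n, a1, d1, c1, b1 never used (weakening)
affine: ✗, needs contraction — d ×2
relevant: ✗, c, n, a1, d1, c1, b1 never used (weakening)
unrestricted: ✓, well-typed at Str -> Int; no restrictions here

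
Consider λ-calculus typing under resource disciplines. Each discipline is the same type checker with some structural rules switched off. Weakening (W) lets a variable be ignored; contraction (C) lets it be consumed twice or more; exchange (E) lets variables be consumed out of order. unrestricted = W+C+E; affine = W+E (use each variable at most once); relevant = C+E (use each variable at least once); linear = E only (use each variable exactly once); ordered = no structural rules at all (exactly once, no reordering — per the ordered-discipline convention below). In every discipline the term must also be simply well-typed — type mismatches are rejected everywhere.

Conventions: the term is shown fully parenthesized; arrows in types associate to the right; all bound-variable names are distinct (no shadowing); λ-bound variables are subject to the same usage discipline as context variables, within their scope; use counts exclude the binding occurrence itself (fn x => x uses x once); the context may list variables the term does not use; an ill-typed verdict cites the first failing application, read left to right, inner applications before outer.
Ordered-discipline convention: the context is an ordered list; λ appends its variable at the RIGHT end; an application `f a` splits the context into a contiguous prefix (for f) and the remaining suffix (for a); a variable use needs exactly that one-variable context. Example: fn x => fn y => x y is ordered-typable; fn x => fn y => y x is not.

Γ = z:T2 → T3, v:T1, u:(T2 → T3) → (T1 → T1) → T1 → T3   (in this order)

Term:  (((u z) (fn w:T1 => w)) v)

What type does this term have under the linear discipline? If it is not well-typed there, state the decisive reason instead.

term : T3
use counts: z: 1; v: 1; u: 1; w (λ-bound): 1
use order (left to right): u, z, w, v
typing: well-typed — term : T3
per-discipline verdicts: ordered ✗, linear ✓, affine ✓, relevant ✓, unrestricted ✓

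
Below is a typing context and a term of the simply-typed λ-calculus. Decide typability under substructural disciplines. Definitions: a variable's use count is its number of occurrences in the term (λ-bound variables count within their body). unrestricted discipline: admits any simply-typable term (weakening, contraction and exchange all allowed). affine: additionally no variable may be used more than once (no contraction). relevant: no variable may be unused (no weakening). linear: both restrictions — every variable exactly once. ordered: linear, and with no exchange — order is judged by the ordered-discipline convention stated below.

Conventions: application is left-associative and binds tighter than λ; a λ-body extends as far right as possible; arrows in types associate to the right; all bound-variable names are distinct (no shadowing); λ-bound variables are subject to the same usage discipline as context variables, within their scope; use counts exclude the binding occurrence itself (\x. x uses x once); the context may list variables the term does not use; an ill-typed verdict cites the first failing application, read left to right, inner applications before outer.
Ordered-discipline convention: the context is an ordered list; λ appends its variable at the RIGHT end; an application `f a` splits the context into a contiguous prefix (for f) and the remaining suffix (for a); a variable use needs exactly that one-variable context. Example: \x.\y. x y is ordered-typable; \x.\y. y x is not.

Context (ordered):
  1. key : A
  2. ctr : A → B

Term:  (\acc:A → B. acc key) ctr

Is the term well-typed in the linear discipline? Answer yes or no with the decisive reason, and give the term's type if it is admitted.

yes — exactly-once usage across key, ctr, acc; term : B
counts: key: 1, ctr: 1, acc (λ-bound): 1
left-to-right use order: acc, key, ctr
typing: the term checks, with type B
summary: ordered ✗ | linear ✓ | affine ✓ | relevant ✓ | unrestricted ✓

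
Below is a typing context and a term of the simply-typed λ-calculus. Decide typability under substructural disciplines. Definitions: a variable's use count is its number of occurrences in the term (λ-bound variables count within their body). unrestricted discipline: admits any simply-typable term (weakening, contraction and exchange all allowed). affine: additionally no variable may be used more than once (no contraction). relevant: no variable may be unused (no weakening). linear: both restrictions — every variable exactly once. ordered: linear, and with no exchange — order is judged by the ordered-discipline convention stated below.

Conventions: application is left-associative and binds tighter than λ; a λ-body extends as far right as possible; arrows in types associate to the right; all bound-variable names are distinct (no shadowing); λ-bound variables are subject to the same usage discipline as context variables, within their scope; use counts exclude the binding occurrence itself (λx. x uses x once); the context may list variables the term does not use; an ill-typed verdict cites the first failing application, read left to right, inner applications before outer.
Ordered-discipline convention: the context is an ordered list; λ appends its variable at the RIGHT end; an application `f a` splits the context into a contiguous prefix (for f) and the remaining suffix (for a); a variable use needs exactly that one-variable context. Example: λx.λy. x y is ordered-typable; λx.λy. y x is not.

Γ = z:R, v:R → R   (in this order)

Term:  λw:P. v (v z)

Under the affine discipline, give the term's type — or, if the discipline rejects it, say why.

not well-typed under affine — repeated use of v ×2
use counts: z=1, v=2, w [bound]=0
uses in reading order: v, v, z
typing: well-typed at P → R
across the five disciplines: ordered ✗ | linear ✗ | affine ✗ | relevant ✗ | unrestricted ✓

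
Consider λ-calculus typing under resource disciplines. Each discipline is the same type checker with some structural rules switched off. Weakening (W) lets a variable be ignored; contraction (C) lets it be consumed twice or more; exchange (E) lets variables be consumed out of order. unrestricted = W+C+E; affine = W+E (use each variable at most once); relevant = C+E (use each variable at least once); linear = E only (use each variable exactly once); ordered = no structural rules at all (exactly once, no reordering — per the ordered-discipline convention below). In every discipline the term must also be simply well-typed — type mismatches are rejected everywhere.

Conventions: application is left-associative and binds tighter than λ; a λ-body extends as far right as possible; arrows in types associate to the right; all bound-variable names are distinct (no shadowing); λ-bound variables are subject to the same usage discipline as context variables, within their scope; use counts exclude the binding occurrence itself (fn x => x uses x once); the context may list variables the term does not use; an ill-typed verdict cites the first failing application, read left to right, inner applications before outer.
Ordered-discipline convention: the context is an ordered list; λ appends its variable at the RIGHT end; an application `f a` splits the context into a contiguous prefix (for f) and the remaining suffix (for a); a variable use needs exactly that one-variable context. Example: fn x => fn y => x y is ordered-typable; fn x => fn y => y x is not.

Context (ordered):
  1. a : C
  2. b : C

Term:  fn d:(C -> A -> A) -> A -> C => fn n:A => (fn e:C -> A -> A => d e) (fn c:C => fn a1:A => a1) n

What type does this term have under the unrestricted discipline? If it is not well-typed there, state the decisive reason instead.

term : ((C -> A -> A) -> A -> C) -> A -> C
variable uses: a ×0; b ×0; d [bound] ×1; n [bound] ×1; e [bound] ×1; c [bound] ×0; a1 [bound] ×1
order of uses: d, e, a1, n
typing: well-typed at ((C -> A -> A) -> A -> C) -> A -> C
across the five disciplines: ordered ✗ | linear ✗ | affine ✓ | relevant ✗ | unrestricted ✓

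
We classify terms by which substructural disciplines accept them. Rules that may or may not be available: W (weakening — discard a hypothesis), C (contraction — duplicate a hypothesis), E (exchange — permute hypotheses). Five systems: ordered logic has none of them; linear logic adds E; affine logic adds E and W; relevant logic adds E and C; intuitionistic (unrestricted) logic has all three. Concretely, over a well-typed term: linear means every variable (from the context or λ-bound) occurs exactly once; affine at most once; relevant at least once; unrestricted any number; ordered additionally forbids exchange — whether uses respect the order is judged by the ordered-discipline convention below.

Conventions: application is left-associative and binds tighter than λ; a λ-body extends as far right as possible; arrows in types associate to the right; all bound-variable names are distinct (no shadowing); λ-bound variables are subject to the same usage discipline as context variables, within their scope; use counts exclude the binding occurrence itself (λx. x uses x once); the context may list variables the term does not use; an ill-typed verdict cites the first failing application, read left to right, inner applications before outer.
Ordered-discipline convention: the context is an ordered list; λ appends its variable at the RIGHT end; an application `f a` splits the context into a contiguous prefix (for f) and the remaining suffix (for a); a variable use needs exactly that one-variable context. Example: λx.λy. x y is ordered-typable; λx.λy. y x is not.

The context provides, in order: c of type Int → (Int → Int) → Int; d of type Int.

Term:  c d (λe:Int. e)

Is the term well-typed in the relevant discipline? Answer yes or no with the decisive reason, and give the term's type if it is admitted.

yes — none of c, d, e goes unused; term : Int
variable uses: c: 1×, d: 1×, e (λ-bound): 1×
left-to-right use order: c, d, e
typing: ✓ — Int
all disciplines: ordered ✓ | linear ✓ | affine ✓ | relevant ✓ | unrestricted ✓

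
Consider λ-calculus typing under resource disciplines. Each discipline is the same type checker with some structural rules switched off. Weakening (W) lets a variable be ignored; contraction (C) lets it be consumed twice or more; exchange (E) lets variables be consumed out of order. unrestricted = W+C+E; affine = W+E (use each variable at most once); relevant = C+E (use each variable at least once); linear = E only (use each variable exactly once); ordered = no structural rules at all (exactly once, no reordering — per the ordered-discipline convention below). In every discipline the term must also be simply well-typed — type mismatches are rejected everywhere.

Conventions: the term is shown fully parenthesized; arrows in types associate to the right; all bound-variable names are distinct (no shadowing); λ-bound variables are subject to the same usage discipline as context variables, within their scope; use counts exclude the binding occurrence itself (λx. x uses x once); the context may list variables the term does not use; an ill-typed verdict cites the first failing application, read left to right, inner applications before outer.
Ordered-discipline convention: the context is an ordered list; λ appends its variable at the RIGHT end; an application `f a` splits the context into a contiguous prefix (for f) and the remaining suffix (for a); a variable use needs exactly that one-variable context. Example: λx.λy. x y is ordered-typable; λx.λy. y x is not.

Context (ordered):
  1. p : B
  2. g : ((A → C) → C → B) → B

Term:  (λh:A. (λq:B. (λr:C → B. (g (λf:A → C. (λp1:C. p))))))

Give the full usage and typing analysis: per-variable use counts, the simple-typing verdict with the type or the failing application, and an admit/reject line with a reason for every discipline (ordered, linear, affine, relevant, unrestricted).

variable uses: p: 1×; g: 1×; h [bound]: 0×; q [bound]: 0×; r [bound]: 0×; f [bound]: 0×; p1 [bound]: 0×
uses in reading order: g, p
typing: well-typed at A → B → (C → B) → B
ordered: ✗ — h, q, r, f, p1 never used (weakening)
linear: ✗ — h, q, r, f, p1 never used (weakening)
affine: ✓ — p, g, h, q, r, f, p1: no repeats, contraction unneeded
relevant: ✗ — h, q, r, f, p1 never used (weakening)
unrestricted: ✓ — simply typable at A → B → (C → B) → B; W, C, E all held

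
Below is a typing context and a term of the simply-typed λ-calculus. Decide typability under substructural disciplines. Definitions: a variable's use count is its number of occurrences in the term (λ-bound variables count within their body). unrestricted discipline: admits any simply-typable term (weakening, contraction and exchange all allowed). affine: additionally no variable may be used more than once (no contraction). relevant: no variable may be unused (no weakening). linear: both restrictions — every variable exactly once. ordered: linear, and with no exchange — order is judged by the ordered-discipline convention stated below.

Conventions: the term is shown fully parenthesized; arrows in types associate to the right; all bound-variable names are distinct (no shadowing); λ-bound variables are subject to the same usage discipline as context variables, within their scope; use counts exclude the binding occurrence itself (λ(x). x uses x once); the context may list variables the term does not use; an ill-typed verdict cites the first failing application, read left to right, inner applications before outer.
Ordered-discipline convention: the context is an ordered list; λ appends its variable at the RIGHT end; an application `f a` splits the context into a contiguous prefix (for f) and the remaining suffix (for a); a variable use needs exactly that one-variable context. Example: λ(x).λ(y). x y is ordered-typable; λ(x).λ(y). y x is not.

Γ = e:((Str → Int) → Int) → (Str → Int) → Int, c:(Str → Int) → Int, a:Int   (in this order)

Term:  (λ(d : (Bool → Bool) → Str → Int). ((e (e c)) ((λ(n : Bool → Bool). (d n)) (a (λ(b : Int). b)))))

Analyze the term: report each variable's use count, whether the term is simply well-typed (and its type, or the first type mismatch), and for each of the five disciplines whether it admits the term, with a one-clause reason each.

variable uses: e=2, c=1, a=1, d [bound]=1, n [bound]=1, b [bound]=1
uses in reading order: e, e, c, d, n, a, b
typing: ill-typed: can't apply a value of type Int
ordered ✗ (not simply typable)
linear ✗ (fails simple typing)
affine ✗ (a type mismatch blocks all five)
relevant ✗ (the type mismatch rejects it)
unrestricted ✗ (not simply typable)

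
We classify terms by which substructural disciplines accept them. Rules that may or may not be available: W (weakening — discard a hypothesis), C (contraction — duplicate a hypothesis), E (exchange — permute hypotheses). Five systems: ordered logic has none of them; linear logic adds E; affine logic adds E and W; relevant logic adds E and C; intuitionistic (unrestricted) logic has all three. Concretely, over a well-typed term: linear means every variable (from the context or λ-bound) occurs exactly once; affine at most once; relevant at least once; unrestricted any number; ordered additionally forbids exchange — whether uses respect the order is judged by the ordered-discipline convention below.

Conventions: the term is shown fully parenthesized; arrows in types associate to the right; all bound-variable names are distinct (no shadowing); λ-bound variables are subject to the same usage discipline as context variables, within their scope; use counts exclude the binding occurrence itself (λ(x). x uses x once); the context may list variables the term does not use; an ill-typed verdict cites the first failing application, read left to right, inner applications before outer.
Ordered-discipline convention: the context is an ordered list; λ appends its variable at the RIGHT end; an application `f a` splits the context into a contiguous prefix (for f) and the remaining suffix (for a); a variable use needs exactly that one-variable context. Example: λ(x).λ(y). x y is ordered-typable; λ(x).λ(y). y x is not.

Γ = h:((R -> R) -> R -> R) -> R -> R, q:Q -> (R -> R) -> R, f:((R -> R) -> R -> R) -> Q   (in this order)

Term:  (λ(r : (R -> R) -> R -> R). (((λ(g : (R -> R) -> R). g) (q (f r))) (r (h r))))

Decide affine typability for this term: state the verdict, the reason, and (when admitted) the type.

no — uses contraction: r ×3
usage: h ×1, q ×1, f ×1, r (bound) ×3, g (bound) ×1
left-to-right use order: g, q, f, r, r, h, r
typing: well-typed — term : ((R -> R) -> R -> R) -> R
across the five disciplines: ordered ✗; linear ✗; affine ✗; relevant ✓; unrestricted ✓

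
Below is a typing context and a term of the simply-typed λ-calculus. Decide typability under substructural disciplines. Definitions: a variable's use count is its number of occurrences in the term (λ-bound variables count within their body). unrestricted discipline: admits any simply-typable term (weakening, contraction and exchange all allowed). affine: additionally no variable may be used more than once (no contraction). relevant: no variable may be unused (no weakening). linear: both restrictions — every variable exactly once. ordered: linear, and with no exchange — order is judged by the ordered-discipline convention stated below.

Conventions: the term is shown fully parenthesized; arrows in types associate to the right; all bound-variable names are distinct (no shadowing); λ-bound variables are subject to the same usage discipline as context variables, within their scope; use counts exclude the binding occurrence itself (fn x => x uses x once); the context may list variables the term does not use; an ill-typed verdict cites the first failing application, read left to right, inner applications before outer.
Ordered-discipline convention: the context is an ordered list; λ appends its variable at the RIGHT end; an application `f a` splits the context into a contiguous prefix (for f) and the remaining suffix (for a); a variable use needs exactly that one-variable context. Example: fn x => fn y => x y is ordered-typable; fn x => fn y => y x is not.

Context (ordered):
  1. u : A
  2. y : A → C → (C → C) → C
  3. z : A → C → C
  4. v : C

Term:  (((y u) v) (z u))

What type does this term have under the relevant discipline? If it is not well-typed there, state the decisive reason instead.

term : C
variable uses: u ×2; y ×1; z ×1; v ×1
use order (left to right): y, u, v, z, u
typing: the term checks, with type C
per-discipline verdicts: ordered ✗, linear ✗, affine ✗, relevant ✓, unrestricted ✓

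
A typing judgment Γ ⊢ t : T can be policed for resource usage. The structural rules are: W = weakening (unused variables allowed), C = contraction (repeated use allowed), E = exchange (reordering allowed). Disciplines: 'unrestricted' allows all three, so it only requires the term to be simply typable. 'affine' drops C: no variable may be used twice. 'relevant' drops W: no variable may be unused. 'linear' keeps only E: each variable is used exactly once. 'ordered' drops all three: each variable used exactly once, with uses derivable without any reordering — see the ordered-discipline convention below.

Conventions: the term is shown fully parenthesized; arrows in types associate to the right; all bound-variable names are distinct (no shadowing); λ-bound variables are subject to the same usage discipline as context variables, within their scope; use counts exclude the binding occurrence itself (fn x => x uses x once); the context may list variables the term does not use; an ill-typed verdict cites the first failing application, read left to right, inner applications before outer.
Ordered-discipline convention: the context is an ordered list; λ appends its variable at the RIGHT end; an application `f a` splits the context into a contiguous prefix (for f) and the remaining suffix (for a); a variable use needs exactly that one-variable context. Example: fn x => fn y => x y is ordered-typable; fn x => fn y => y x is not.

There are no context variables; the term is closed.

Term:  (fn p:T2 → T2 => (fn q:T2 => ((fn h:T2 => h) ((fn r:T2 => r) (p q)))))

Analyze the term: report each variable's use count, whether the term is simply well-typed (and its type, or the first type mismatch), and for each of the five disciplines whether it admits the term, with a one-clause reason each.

counts: p (bound)=1; q (bound)=1; h (bound)=1; r (bound)=1
use order (left to right): h, r, p, q
typing: well-typed at (T2 → T2) → T2 → T2
ordered: ✓ — single-use (p, q, h, r), ordered derivation ok
linear: ✓ — single use per variable (p, q, h, r)
affine: ✓ — at most one use each (p, q, h, r)
relevant: ✓ — none of p, q, h, r goes unused
unrestricted: ✓ — type-checks ((T2 → T2) → T2 → T2) and nothing is barred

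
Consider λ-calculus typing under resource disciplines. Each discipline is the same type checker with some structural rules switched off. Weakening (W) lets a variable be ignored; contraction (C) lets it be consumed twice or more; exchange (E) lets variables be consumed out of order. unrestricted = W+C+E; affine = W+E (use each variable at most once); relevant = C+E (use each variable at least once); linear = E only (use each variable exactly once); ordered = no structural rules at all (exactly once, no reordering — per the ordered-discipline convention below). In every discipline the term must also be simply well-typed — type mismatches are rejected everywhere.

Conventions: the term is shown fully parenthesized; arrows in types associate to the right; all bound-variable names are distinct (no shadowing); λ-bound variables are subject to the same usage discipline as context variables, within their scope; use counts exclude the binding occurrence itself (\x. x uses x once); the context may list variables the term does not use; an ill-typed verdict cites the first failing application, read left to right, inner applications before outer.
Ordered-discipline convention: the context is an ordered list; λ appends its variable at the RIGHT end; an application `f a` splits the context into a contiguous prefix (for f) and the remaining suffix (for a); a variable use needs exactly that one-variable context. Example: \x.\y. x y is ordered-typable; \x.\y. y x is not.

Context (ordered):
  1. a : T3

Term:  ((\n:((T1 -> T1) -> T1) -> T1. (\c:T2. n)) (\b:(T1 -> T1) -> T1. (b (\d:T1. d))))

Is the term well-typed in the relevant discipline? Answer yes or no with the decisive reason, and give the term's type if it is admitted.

no — needs weakening: a, c unused
variable uses: a ×0; n (λ-bound) ×1; c (λ-bound) ×0; b (λ-bound) ×1; d (λ-bound) ×1
uses in reading order: n, b, d
typing: well-typed — term : T2 -> ((T1 -> T1) -> T1) -> T1
all disciplines: ordered ✗ · linear ✗ · affine ✓ · relevant ✗ · unrestricted ✓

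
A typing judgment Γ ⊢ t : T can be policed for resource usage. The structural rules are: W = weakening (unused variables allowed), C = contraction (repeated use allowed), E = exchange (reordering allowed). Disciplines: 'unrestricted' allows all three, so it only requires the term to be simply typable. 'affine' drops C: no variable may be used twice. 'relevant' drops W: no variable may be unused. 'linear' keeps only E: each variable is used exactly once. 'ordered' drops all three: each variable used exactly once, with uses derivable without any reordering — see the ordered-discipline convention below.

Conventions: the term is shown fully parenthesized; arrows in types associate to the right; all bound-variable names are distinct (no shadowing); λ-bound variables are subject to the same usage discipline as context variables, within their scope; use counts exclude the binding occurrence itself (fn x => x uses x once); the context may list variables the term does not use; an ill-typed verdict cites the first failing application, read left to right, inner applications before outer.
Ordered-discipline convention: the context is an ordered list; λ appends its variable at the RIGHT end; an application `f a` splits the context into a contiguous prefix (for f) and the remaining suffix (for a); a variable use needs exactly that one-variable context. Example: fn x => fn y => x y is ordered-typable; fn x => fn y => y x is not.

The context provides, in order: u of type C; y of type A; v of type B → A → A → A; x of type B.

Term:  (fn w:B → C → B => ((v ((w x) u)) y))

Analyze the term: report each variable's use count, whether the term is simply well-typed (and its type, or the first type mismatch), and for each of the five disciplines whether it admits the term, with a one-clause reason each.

variable uses: u: 1×; y: 1×; v: 1×; x: 1×; w (bound): 1×
use order (left to right): v, w, x, u, y
typing: well-typed at (B → C → B) → A → A
ordered: ✗ — needs exchange: uses follow v, w, x, u, y
linear: ✓ — u, y, v, x, w: one use apiece
affine: ✓ — u, y, v, x, w: no repeats, contraction unneeded
relevant: ✓ — every one of u, y, v, x, w appears
unrestricted: ✓ — type-checks ((B → C → B) → A → A) and nothing is barred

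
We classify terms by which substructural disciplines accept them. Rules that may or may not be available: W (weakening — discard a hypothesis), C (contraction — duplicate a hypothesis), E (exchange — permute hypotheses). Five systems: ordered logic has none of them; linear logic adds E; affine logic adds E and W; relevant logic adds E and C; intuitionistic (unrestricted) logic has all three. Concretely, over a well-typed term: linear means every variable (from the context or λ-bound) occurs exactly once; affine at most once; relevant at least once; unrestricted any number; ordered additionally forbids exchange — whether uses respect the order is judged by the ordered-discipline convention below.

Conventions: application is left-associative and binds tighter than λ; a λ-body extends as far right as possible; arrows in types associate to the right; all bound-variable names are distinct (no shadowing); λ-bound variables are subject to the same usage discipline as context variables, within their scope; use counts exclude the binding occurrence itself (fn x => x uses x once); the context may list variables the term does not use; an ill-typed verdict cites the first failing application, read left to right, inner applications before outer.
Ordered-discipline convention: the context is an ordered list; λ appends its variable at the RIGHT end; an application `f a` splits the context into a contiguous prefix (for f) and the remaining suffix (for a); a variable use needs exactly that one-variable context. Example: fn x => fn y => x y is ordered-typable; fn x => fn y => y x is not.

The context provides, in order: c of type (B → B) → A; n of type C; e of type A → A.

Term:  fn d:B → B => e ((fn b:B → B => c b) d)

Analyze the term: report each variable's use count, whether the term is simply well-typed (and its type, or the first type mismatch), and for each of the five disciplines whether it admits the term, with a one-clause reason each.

variable uses: c ×1, n ×0, e ×1, d (bound) ×1, b (bound) ×1
left-to-right use order: e, c, b, d
typing: the term checks, with type (B → B) → A
ordered ✗ (n never used (weakening))
linear ✗ (n never used (weakening))
affine ✓ (at most one use each (c, n, e, d, b))
relevant ✗ (n never used (weakening))
unrestricted ✓ (well-typed at (B → B) → A; no restrictions here)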